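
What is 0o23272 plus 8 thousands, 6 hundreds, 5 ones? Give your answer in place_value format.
Convert 0o23272 (octal) → 2×4096 + 3×512 + 2×64 + 7×8 + 2 = 9914 (decimal)
Convert 8 thousands, 6 hundreds, 5 ones (place-value notation) → 8×1000 + 6×100 + 5 = 8605 (decimal)
Compute 9914 + 8605 = 18519
Convert 18519 (decimal) → 18519 = 18×1000 + 5×100 + 1×10 + 9 → 18 thousands, 5 hundreds, 1 ten, 9 ones (place-value notation)
18 thousands, 5 hundreds, 1 ten, 9 ones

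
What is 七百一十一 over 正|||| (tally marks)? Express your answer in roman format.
Convert 七百一十一 (Chinese numeral) → 7×100 + 1×10 + 1 = 711 (decimal)
Convert 正|||| (tally marks) → 5 + 4 = 9 (decimal)
Compute 711 ÷ 9 = 79
Convert 79 (decimal) → 79 = 50 + 10 + 10 + 9 → LXXIX (Roman numeral)
LXXIX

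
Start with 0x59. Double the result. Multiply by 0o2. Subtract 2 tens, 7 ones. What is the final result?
Convert 0x59 (hexadecimal) → 5×16 + 9 = 89 (decimal)
Start: 89
89 × 2 = 178
Convert 0o2 (octal) → 2 (decimal)
178 × 2 = 356
Convert 2 tens, 7 ones (place-value notation) → 2×10 + 7 = 27 (decimal)
356 - 27 = 329
329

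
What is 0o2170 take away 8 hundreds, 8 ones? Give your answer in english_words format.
Convert 0o2170 (octal) → 2×512 + 1×64 + 7×8 = 1144 (decimal)
Convert 8 hundreds, 8 ones (place-value notation) → 8×100 + 8 = 808 (decimal)
Compute 1144 - 808 = 336
Convert 336 (decimal) → 336 = 3×100 + 36 → three hundred thirty-six (English words)
three hundred thirty-six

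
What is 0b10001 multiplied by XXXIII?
Convert 0b10001 (binary) → 16 + 1 = 17 (decimal)
Convert XXXIII (Roman numeral) → 10 + 10 + 10 + 1 + 1 + 1 = 33 (decimal)
Compute 17 × 33 = 561
561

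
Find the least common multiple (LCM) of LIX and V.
Convert LIX (Roman numeral) → 50 + 9 = 59 (decimal)
Convert V (Roman numeral) → 5 (decimal)
Compute lcm(59, 5) = 295
295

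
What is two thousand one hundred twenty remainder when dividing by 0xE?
Convert two thousand one hundred twenty (English words) → 2×1000 + 1×100 + 20 = 2120 (decimal)
Convert 0xE (hexadecimal) → 14 (decimal)
Compute 2120 mod 14 = 6
6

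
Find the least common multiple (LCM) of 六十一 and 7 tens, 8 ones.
Convert 六十一 (Chinese numeral) → 6×10 + 1 = 61 (decimal)
Convert 7 tens, 8 ones (place-value notation) → 7×10 + 8 = 78 (decimal)
Compute lcm(61, 78) = 4758
4758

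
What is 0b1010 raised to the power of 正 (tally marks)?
Convert 0b1010 (binary) → 8 + 2 = 10 (decimal)
Convert 正 (tally marks) → 5 (decimal)
Compute 10 ^ 5 = 100000
100000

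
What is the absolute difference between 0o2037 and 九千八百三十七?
Convert 0o2037 (octal) → 2×512 + 3×8 + 7 = 1055 (decimal)
Convert 九千八百三十七 (Chinese numeral) → 9×1000 + 8×100 + 3×10 + 7 = 9837 (decimal)
Compute |1055 - 9837| = 8782
8782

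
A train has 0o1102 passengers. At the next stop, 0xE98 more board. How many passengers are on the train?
Convert 0o1102 (octal) → 1×512 + 1×64 + 2 = 578 (decimal)
Convert 0xE98 (hexadecimal) → 14×256 + 9×16 + 8 = 3736 (decimal)
Compute 578 + 3736 = 4314
4314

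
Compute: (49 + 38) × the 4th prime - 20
Convert the 4th prime (prime index) → 7 (decimal)
Expression in decimal: (49 + 38) × 7 - 20
Parentheses first: 49 + 38 = 87
Multiply: 87 × 7 = 609
Subtract: 609 - 20 = 589
589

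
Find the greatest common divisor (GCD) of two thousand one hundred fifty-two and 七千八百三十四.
Convert two thousand one hundred fifty-two (English words) → 2×1000 + 1×100 + 52 = 2152 (decimal)
Convert 七千八百三十四 (Chinese numeral) → 7×1000 + 8×100 + 3×10 + 4 = 7834 (decimal)
Compute gcd(2152, 7834) = 2
2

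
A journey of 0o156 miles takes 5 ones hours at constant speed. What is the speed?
Convert 0o156 (octal) → 1×64 + 5×8 + 6 = 110 (decimal)
Convert 5 ones (place-value notation) → 5 (decimal)
Compute 110 ÷ 5 = 22
22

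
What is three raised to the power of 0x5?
Convert three (English words) → 3 (decimal)
Convert 0x5 (hexadecimal) → 5 (decimal)
Compute 3 ^ 5 = 243
243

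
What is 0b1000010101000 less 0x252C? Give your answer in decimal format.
Convert 0b1000010101000 (binary) → 4096 + 128 + 32 + 8 = 4264 (decimal)
Convert 0x252C (hexadecimal) → 2×4096 + 5×256 + 2×16 + 12 = 9516 (decimal)
Compute 4264 - 9516 = -5252
-5252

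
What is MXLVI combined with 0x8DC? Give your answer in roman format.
Convert MXLVI (Roman numeral) → 1000 + 40 + 5 + 1 = 1046 (decimal)
Convert 0x8DC (hexadecimal) → 8×256 + 13×16 + 12 = 2268 (decimal)
Compute 1046 + 2268 = 3314
Convert 3314 (decimal) → 3314 = 1000 + 1000 + 1000 + 100 + 100 + 100 + 10 + 4 → MMMCCCXIV (Roman numeral)
MMMCCCXIV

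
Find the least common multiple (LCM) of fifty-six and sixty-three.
Convert fifty-six (English words) → 56 (decimal)
Convert sixty-three (English words) → 63 (decimal)
Compute lcm(56, 63) = 504
504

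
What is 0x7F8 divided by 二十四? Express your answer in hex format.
Convert 0x7F8 (hexadecimal) → 7×256 + 15×16 + 8 = 2040 (decimal)
Convert 二十四 (Chinese numeral) → 2×10 + 4 = 24 (decimal)
Compute 2040 ÷ 24 = 85
Convert 85 (decimal) → 85 = 5×16 + 5 → 0x55 (hexadecimal)
0x55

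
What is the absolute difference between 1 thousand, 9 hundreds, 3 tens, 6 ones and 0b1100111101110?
Convert 1 thousand, 9 hundreds, 3 tens, 6 ones (place-value notation) → 1×1000 + 9×100 + 3×10 + 6 = 1936 (decimal)
Convert 0b1100111101110 (binary) → 4096 + 2048 + 256 + 128 + 64 + 32 + 8 + 4 + 2 = 6638 (decimal)
Compute |1936 - 6638| = 4702
4702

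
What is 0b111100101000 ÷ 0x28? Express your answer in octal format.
Convert 0b111100101000 (binary) → 2048 + 1024 + 512 + 256 + 32 + 8 = 3880 (decimal)
Convert 0x28 (hexadecimal) → 2×16 + 8 = 40 (decimal)
Compute 3880 ÷ 40 = 97
Convert 97 (decimal) → 97 = 1×64 + 4×8 + 1 → 0o141 (octal)
0o141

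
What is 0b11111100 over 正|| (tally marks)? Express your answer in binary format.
Convert 0b11111100 (binary) → 128 + 64 + 32 + 16 + 8 + 4 = 252 (decimal)
Convert 正|| (tally marks) → 5 + 2 = 7 (decimal)
Compute 252 ÷ 7 = 36
Convert 36 (decimal) → 36 = 32 + 4 → 0b100100 (binary)
0b100100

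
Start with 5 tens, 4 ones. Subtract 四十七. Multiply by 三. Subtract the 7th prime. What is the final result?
Convert 5 tens, 4 ones (place-value notation) → 5×10 + 4 = 54 (decimal)
Start: 54
Convert 四十七 (Chinese numeral) → 4×10 + 7 = 47 (decimal)
54 - 47 = 7
Convert 三 (Chinese numeral) → 3 (decimal)
7 × 3 = 21
Convert the 7th prime (prime index) → 17 (decimal)
21 - 17 = 4
4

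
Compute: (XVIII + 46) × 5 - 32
Convert XVIII (Roman numeral) → 10 + 5 + 1 + 1 + 1 = 18 (decimal)
Expression in decimal: (18 + 46) × 5 - 32
Parentheses first: 18 + 46 = 64
Multiply: 64 × 5 = 320
Subtract: 320 - 32 = 288
288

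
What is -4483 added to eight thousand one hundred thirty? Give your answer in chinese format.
Convert eight thousand one hundred thirty (English words) → 8×1000 + 1×100 + 30 = 8130 (decimal)
Compute -4483 + 8130 = 3647
Convert 3647 (decimal) → 3647 = 3×1000 + 6×100 + 4×10 + 7 → 三千六百四十七 (Chinese numeral)
三千六百四十七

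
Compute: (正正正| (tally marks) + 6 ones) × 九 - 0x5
Convert 正正正| (tally marks) → 5 + 5 + 5 + 1 = 16 (decimal)
Convert 6 ones (place-value notation) → 6 (decimal)
Convert 九 (Chinese numeral) → 9 (decimal)
Convert 0x5 (hexadecimal) → 5 (decimal)
Expression in decimal: (16 + 6) × 9 - 5
Parentheses first: 16 + 6 = 22
Multiply: 22 × 9 = 198
Subtract: 198 - 5 = 193
193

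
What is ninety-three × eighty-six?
Convert ninety-three (English words) → 93 (decimal)
Convert eighty-six (English words) → 86 (decimal)
Compute 93 × 86 = 7998
7998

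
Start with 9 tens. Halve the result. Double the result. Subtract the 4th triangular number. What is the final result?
Convert 9 tens (place-value notation) → 9×10 = 90 (decimal)
Start: 90
90 ÷ 2 = 45
45 × 2 = 90
Convert the 4th triangular number (triangular index) → 4×5/2 = 10 (decimal)
90 - 10 = 80
80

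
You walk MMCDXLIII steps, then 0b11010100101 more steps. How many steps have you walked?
Convert MMCDXLIII (Roman numeral) → 1000 + 1000 + 400 + 40 + 1 + 1 + 1 = 2443 (decimal)
Convert 0b11010100101 (binary) → 1024 + 512 + 128 + 32 + 4 + 1 = 1701 (decimal)
Compute 2443 + 1701 = 4144
4144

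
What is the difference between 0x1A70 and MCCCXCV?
Convert 0x1A70 (hexadecimal) → 1×4096 + 10×256 + 7×16 = 6768 (decimal)
Convert MCCCXCV (Roman numeral) → 1000 + 100 + 100 + 100 + 90 + 5 = 1395 (decimal)
Difference: |6768 - 1395| = 5373
5373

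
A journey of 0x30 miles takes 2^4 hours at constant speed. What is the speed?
Convert 0x30 (hexadecimal) → 3×16 = 48 (decimal)
Convert 2^4 (power) → 16 (decimal)
Compute 48 ÷ 16 = 3
3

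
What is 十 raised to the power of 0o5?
Convert 十 (Chinese numeral) → 1×10 = 10 (decimal)
Convert 0o5 (octal) → 5 (decimal)
Compute 10 ^ 5 = 100000
100000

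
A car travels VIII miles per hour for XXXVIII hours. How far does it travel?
Convert VIII (Roman numeral) → 5 + 1 + 1 + 1 = 8 (decimal)
Convert XXXVIII (Roman numeral) → 10 + 10 + 10 + 5 + 1 + 1 + 1 = 38 (decimal)
Compute 8 × 38 = 304
304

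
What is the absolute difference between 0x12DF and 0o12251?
Convert 0x12DF (hexadecimal) → 1×4096 + 2×256 + 13×16 + 15 = 4831 (decimal)
Convert 0o12251 (octal) → 1×4096 + 2×512 + 2×64 + 5×8 + 1 = 5289 (decimal)
Compute |4831 - 5289| = 458
458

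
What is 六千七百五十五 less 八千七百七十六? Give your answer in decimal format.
Convert 六千七百五十五 (Chinese numeral) → 6×1000 + 7×100 + 5×10 + 5 = 6755 (decimal)
Convert 八千七百七十六 (Chinese numeral) → 8×1000 + 7×100 + 7×10 + 6 = 8776 (decimal)
Compute 6755 - 8776 = -2021
-2021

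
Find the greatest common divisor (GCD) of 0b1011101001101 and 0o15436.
Convert 0b1011101001101 (binary) → 4096 + 1024 + 512 + 256 + 64 + 8 + 4 + 1 = 5965 (decimal)
Convert 0o15436 (octal) → 1×4096 + 5×512 + 4×64 + 3×8 + 6 = 6942 (decimal)
Compute gcd(5965, 6942) = 1
1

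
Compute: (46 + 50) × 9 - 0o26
Convert 0o26 (octal) → 2×8 + 6 = 22 (decimal)
Expression in decimal: (46 + 50) × 9 - 22
Parentheses first: 46 + 50 = 96
Multiply: 96 × 9 = 864
Subtract: 864 - 22 = 842
842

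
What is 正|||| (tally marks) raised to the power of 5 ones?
Convert 正|||| (tally marks) → 5 + 4 = 9 (decimal)
Convert 5 ones (place-value notation) → 5 (decimal)
Compute 9 ^ 5 = 59049
59049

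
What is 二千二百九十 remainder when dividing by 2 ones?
Convert 二千二百九十 (Chinese numeral) → 2×1000 + 2×100 + 9×10 = 2290 (decimal)
Convert 2 ones (place-value notation) → 2 (decimal)
Compute 2290 mod 2 = 0
0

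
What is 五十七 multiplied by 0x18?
Convert 五十七 (Chinese numeral) → 5×10 + 7 = 57 (decimal)
Convert 0x18 (hexadecimal) → 1×16 + 8 = 24 (decimal)
Compute 57 × 24 = 1368
1368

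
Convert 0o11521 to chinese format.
Convert 0o11521 (octal) → 1×4096 + 1×512 + 5×64 + 2×8 + 1 = 4945 (decimal)
Convert 4945 (decimal) → 4945 = 4×1000 + 9×100 + 4×10 + 5 → 四千九百四十五 (Chinese numeral)
四千九百四十五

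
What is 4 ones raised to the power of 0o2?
Convert 4 ones (place-value notation) → 4 (decimal)
Convert 0o2 (octal) → 2 (decimal)
Compute 4 ^ 2 = 16
16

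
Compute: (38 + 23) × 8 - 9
Parentheses first: 38 + 23 = 61
Multiply: 61 × 8 = 488
Subtract: 488 - 9 = 479
479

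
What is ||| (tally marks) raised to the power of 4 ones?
Convert ||| (tally marks) → 3 (decimal)
Convert 4 ones (place-value notation) → 4 (decimal)
Compute 3 ^ 4 = 81
81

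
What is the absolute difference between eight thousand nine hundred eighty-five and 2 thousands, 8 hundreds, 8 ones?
Convert eight thousand nine hundred eighty-five (English words) → 8×1000 + 9×100 + 85 = 8985 (decimal)
Convert 2 thousands, 8 hundreds, 8 ones (place-value notation) → 2×1000 + 8×100 + 8 = 2808 (decimal)
Compute |8985 - 2808| = 6177
6177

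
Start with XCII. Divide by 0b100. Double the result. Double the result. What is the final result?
Convert XCII (Roman numeral) → 90 + 1 + 1 = 92 (decimal)
Start: 92
Convert 0b100 (binary) → 4 (decimal)
92 ÷ 4 = 23
23 × 2 = 46
46 × 2 = 92
92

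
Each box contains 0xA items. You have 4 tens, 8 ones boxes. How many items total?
Convert 0xA (hexadecimal) → 10 (decimal)
Convert 4 tens, 8 ones (place-value notation) → 4×10 + 8 = 48 (decimal)
Compute 10 × 48 = 480
480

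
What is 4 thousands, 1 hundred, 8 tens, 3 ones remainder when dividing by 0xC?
Convert 4 thousands, 1 hundred, 8 tens, 3 ones (place-value notation) → 4×1000 + 1×100 + 8×10 + 3 = 4183 (decimal)
Convert 0xC (hexadecimal) → 12 (decimal)
Compute 4183 mod 12 = 7
7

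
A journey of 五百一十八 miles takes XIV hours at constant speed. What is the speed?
Convert 五百一十八 (Chinese numeral) → 5×100 + 1×10 + 8 = 518 (decimal)
Convert XIV (Roman numeral) → 10 + 4 = 14 (decimal)
Compute 518 ÷ 14 = 37
37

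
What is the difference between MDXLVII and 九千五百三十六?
Convert MDXLVII (Roman numeral) → 1000 + 500 + 40 + 5 + 1 + 1 = 1547 (decimal)
Convert 九千五百三十六 (Chinese numeral) → 9×1000 + 5×100 + 3×10 + 6 = 9536 (decimal)
Difference: |1547 - 9536| = 7989
7989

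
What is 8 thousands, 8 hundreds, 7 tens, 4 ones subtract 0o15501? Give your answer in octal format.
Convert 8 thousands, 8 hundreds, 7 tens, 4 ones (place-value notation) → 8×1000 + 8×100 + 7×10 + 4 = 8874 (decimal)
Convert 0o15501 (octal) → 1×4096 + 5×512 + 5×64 + 1 = 6977 (decimal)
Compute 8874 - 6977 = 1897
Convert 1897 (decimal) → 1897 = 3×512 + 5×64 + 5×8 + 1 → 0o3551 (octal)
0o3551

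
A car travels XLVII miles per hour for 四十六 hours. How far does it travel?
Convert XLVII (Roman numeral) → 40 + 5 + 1 + 1 = 47 (decimal)
Convert 四十六 (Chinese numeral) → 4×10 + 6 = 46 (decimal)
Compute 47 × 46 = 2162
2162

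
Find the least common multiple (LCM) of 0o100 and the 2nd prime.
Convert 0o100 (octal) → 1×64 = 64 (decimal)
Convert the 2nd prime (prime index) → 3 (decimal)
Compute lcm(64, 3) = 192
192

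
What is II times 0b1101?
Convert II (Roman numeral) → 1 + 1 = 2 (decimal)
Convert 0b1101 (binary) → 8 + 4 + 1 = 13 (decimal)
Compute 2 × 13 = 26
26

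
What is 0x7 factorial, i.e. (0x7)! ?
Convert 0x7 (hexadecimal) → 7 (decimal)
Compute 7! = 5040
5040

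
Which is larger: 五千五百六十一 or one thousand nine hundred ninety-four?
Convert 五千五百六十一 (Chinese numeral) → 5×1000 + 5×100 + 6×10 + 1 = 5561 (decimal)
Convert one thousand nine hundred ninety-four (English words) → 1×1000 + 9×100 + 94 = 1994 (decimal)
Compare 5561 vs 1994: larger = 5561
5561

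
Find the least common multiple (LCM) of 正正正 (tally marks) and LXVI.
Convert 正正正 (tally marks) → 5 + 5 + 5 = 15 (decimal)
Convert LXVI (Roman numeral) → 50 + 10 + 5 + 1 = 66 (decimal)
Compute lcm(15, 66) = 330
330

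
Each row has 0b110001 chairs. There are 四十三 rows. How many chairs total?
Convert 0b110001 (binary) → 32 + 16 + 1 = 49 (decimal)
Convert 四十三 (Chinese numeral) → 4×10 + 3 = 43 (decimal)
Compute 49 × 43 = 2107
2107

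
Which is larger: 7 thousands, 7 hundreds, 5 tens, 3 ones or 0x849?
Convert 7 thousands, 7 hundreds, 5 tens, 3 ones (place-value notation) → 7×1000 + 7×100 + 5×10 + 3 = 7753 (decimal)
Convert 0x849 (hexadecimal) → 8×256 + 4×16 + 9 = 2121 (decimal)
Compare 7753 vs 2121: larger = 7753
7753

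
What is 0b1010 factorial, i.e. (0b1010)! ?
Convert 0b1010 (binary) → 8 + 2 = 10 (decimal)
Compute 10! = 3628800
3628800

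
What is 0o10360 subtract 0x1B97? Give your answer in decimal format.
Convert 0o10360 (octal) → 1×4096 + 3×64 + 6×8 = 4336 (decimal)
Convert 0x1B97 (hexadecimal) → 1×4096 + 11×256 + 9×16 + 7 = 7063 (decimal)
Compute 4336 - 7063 = -2727
-2727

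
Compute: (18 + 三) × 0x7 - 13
Convert 三 (Chinese numeral) → 3 (decimal)
Convert 0x7 (hexadecimal) → 7 (decimal)
Expression in decimal: (18 + 3) × 7 - 13
Parentheses first: 18 + 3 = 21
Multiply: 21 × 7 = 147
Subtract: 147 - 13 = 134
134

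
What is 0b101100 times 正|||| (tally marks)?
Convert 0b101100 (binary) → 32 + 8 + 4 = 44 (decimal)
Convert 正|||| (tally marks) → 5 + 4 = 9 (decimal)
Compute 44 × 9 = 396
396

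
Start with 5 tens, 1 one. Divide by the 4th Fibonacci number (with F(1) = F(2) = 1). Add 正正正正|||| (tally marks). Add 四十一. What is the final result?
Convert 5 tens, 1 one (place-value notation) → 5×10 + 1 = 51 (decimal)
Start: 51
Convert the 4th Fibonacci number (with F(1) = F(2) = 1) (Fibonacci index) → 1, 1, 2, 3 → 3 (decimal)
51 ÷ 3 = 17
Convert 正正正正|||| (tally marks) → 5 + 5 + 5 + 5 + 4 = 24 (decimal)
17 + 24 = 41
Convert 四十一 (Chinese numeral) → 4×10 + 1 = 41 (decimal)
41 + 41 = 82
82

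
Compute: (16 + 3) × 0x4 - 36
Convert 0x4 (hexadecimal) → 4 (decimal)
Expression in decimal: (16 + 3) × 4 - 36
Parentheses first: 16 + 3 = 19
Multiply: 19 × 4 = 76
Subtract: 76 - 36 = 40
40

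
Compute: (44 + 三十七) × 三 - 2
Convert 三十七 (Chinese numeral) → 3×10 + 7 = 37 (decimal)
Convert 三 (Chinese numeral) → 3 (decimal)
Expression in decimal: (44 + 37) × 3 - 2
Parentheses first: 44 + 37 = 81
Multiply: 81 × 3 = 243
Subtract: 243 - 2 = 241
241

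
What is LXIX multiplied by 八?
Convert LXIX (Roman numeral) → 50 + 10 + 9 = 69 (decimal)
Convert 八 (Chinese numeral) → 8 (decimal)
Compute 69 × 8 = 552
552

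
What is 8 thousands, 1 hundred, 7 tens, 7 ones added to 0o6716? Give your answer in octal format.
Convert 8 thousands, 1 hundred, 7 tens, 7 ones (place-value notation) → 8×1000 + 1×100 + 7×10 + 7 = 8177 (decimal)
Convert 0o6716 (octal) → 6×512 + 7×64 + 1×8 + 6 = 3534 (decimal)
Compute 8177 + 3534 = 11711
Convert 11711 (decimal) → 11711 = 2×4096 + 6×512 + 6×64 + 7×8 + 7 → 0o26677 (octal)
0o26677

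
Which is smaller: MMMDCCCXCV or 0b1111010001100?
Convert MMMDCCCXCV (Roman numeral) → 1000 + 1000 + 1000 + 500 + 100 + 100 + 100 + 90 + 5 = 3895 (decimal)
Convert 0b1111010001100 (binary) → 4096 + 2048 + 1024 + 512 + 128 + 8 + 4 = 7820 (decimal)
Compare 3895 vs 7820: smaller = 3895
3895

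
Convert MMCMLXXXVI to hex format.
Convert MMCMLXXXVI (Roman numeral) → 1000 + 1000 + 900 + 50 + 10 + 10 + 10 + 5 + 1 = 2986 (decimal)
Convert 2986 (decimal) → 2986 = 11×256 + 10×16 + 10 → 0xBAA (hexadecimal)
0xBAA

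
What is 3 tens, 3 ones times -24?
Convert 3 tens, 3 ones (place-value notation) → 3×10 + 3 = 33 (decimal)
Compute 33 × -24 = -792
-792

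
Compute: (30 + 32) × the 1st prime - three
Convert the 1st prime (prime index) → 2 (decimal)
Convert three (English words) → 3 (decimal)
Expression in decimal: (30 + 32) × 2 - 3
Parentheses first: 30 + 32 = 62
Multiply: 62 × 2 = 124
Subtract: 124 - 3 = 121
121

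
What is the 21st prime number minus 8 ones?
The 21st prime number = 73
Convert 8 ones (place-value notation) → 8 (decimal)
Compute 73 - 8 = 65
65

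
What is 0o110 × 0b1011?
Convert 0o110 (octal) → 1×64 + 1×8 = 72 (decimal)
Convert 0b1011 (binary) → 8 + 2 + 1 = 11 (decimal)
Compute 72 × 11 = 792
792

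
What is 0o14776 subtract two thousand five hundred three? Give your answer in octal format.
Convert 0o14776 (octal) → 1×4096 + 4×512 + 7×64 + 7×8 + 6 = 6654 (decimal)
Convert two thousand five hundred three (English words) → 2×1000 + 5×100 + 3 = 2503 (decimal)
Compute 6654 - 2503 = 4151
Convert 4151 (decimal) → 4151 = 1×4096 + 6×8 + 7 → 0o10067 (octal)
0o10067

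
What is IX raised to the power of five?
Convert IX (Roman numeral) → 9 (decimal)
Convert five (English words) → 5 (decimal)
Compute 9 ^ 5 = 59049
59049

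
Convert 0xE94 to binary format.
Convert 0xE94 (hexadecimal) → 14×256 + 9×16 + 4 = 3732 (decimal)
Convert 3732 (decimal) → 3732 = 2048 + 1024 + 512 + 128 + 16 + 4 → 0b111010010100 (binary)
0b111010010100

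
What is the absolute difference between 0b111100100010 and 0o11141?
Convert 0b111100100010 (binary) → 2048 + 1024 + 512 + 256 + 32 + 2 = 3874 (decimal)
Convert 0o11141 (octal) → 1×4096 + 1×512 + 1×64 + 4×8 + 1 = 4705 (decimal)
Compute |3874 - 4705| = 831
831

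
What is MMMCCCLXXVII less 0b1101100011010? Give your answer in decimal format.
Convert MMMCCCLXXVII (Roman numeral) → 1000 + 1000 + 1000 + 100 + 100 + 100 + 50 + 10 + 10 + 5 + 1 + 1 = 3377 (decimal)
Convert 0b1101100011010 (binary) → 4096 + 2048 + 512 + 256 + 16 + 8 + 2 = 6938 (decimal)
Compute 3377 - 6938 = -3561
-3561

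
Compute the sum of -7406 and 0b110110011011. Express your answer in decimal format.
Convert 0b110110011011 (binary) → 2048 + 1024 + 256 + 128 + 16 + 8 + 2 + 1 = 3483 (decimal)
Compute -7406 + 3483 = -3923
-3923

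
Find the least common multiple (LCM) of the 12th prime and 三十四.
Convert the 12th prime (prime index) → 37 (decimal)
Convert 三十四 (Chinese numeral) → 3×10 + 4 = 34 (decimal)
Compute lcm(37, 34) = 1258
1258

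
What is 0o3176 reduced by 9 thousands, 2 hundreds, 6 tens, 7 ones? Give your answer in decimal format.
Convert 0o3176 (octal) → 3×512 + 1×64 + 7×8 + 6 = 1662 (decimal)
Convert 9 thousands, 2 hundreds, 6 tens, 7 ones (place-value notation) → 9×1000 + 2×100 + 6×10 + 7 = 9267 (decimal)
Compute 1662 - 9267 = -7605
-7605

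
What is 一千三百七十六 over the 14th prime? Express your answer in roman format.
Convert 一千三百七十六 (Chinese numeral) → 1×1000 + 3×100 + 7×10 + 6 = 1376 (decimal)
Convert the 14th prime (prime index) → 43 (decimal)
Compute 1376 ÷ 43 = 32
Convert 32 (decimal) → 32 = 10 + 10 + 10 + 1 + 1 → XXXII (Roman numeral)
XXXII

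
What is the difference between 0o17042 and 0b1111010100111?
Convert 0o17042 (octal) → 1×4096 + 7×512 + 4×8 + 2 = 7714 (decimal)
Convert 0b1111010100111 (binary) → 4096 + 2048 + 1024 + 512 + 128 + 32 + 4 + 2 + 1 = 7847 (decimal)
Difference: |7714 - 7847| = 133
133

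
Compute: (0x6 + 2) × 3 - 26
Convert 0x6 (hexadecimal) → 6 (decimal)
Expression in decimal: (6 + 2) × 3 - 26
Parentheses first: 6 + 2 = 8
Multiply: 8 × 3 = 24
Subtract: 24 - 26 = -2
-2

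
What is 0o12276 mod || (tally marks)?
Convert 0o12276 (octal) → 1×4096 + 2×512 + 2×64 + 7×8 + 6 = 5310 (decimal)
Convert || (tally marks) → 2 (decimal)
Compute 5310 mod 2 = 0
0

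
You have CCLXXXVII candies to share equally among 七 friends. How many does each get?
Convert CCLXXXVII (Roman numeral) → 100 + 100 + 50 + 10 + 10 + 10 + 5 + 1 + 1 = 287 (decimal)
Convert 七 (Chinese numeral) → 7 (decimal)
Compute 287 ÷ 7 = 41
41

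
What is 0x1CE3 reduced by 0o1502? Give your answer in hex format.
Convert 0x1CE3 (hexadecimal) → 1×4096 + 12×256 + 14×16 + 3 = 7395 (decimal)
Convert 0o1502 (octal) → 1×512 + 5×64 + 2 = 834 (decimal)
Compute 7395 - 834 = 6561
Convert 6561 (decimal) → 6561 = 1×4096 + 9×256 + 10×16 + 1 → 0x19A1 (hexadecimal)
0x19A1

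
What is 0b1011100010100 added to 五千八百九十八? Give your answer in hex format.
Convert 0b1011100010100 (binary) → 4096 + 1024 + 512 + 256 + 16 + 4 = 5908 (decimal)
Convert 五千八百九十八 (Chinese numeral) → 5×1000 + 8×100 + 9×10 + 8 = 5898 (decimal)
Compute 5908 + 5898 = 11806
Convert 11806 (decimal) → 11806 = 2×4096 + 14×256 + 1×16 + 14 → 0x2E1E (hexadecimal)
0x2E1E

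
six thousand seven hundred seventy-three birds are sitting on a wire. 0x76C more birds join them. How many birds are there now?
Convert six thousand seven hundred seventy-three (English words) → 6×1000 + 7×100 + 73 = 6773 (decimal)
Convert 0x76C (hexadecimal) → 7×256 + 6×16 + 12 = 1900 (decimal)
Compute 6773 + 1900 = 8673
8673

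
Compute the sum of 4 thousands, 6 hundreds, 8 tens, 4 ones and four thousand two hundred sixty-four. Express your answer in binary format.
Convert 4 thousands, 6 hundreds, 8 tens, 4 ones (place-value notation) → 4×1000 + 6×100 + 8×10 + 4 = 4684 (decimal)
Convert four thousand two hundred sixty-four (English words) → 4×1000 + 2×100 + 64 = 4264 (decimal)
Compute 4684 + 4264 = 8948
Convert 8948 (decimal) → 8948 = 8192 + 512 + 128 + 64 + 32 + 16 + 4 → 0b10001011110100 (binary)
0b10001011110100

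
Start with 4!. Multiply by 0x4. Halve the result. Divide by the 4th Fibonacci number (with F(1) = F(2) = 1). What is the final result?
Convert 4! (factorial) → 24 (decimal)
Start: 24
Convert 0x4 (hexadecimal) → 4 (decimal)
24 × 4 = 96
96 ÷ 2 = 48
Convert the 4th Fibonacci number (with F(1) = F(2) = 1) (Fibonacci index) → 1, 1, 2, 3 → 3 (decimal)
48 ÷ 3 = 16
16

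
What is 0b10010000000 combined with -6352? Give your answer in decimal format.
Convert 0b10010000000 (binary) → 1024 + 128 = 1152 (decimal)
Compute 1152 + -6352 = -5200
-5200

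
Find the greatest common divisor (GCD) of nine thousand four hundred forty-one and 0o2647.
Convert nine thousand four hundred forty-one (English words) → 9×1000 + 4×100 + 41 = 9441 (decimal)
Convert 0o2647 (octal) → 2×512 + 6×64 + 4×8 + 7 = 1447 (decimal)
Compute gcd(9441, 1447) = 1
1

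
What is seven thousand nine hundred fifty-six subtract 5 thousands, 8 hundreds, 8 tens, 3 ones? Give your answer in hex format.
Convert seven thousand nine hundred fifty-six (English words) → 7×1000 + 9×100 + 56 = 7956 (decimal)
Convert 5 thousands, 8 hundreds, 8 tens, 3 ones (place-value notation) → 5×1000 + 8×100 + 8×10 + 3 = 5883 (decimal)
Compute 7956 - 5883 = 2073
Convert 2073 (decimal) → 2073 = 8×256 + 1×16 + 9 → 0x819 (hexadecimal)
0x819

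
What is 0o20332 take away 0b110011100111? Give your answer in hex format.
Convert 0o20332 (octal) → 2×4096 + 3×64 + 3×8 + 2 = 8410 (decimal)
Convert 0b110011100111 (binary) → 2048 + 1024 + 128 + 64 + 32 + 4 + 2 + 1 = 3303 (decimal)
Compute 8410 - 3303 = 5107
Convert 5107 (decimal) → 5107 = 1×4096 + 3×256 + 15×16 + 3 → 0x13F3 (hexadecimal)
0x13F3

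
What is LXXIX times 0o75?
Convert LXXIX (Roman numeral) → 50 + 10 + 10 + 9 = 79 (decimal)
Convert 0o75 (octal) → 7×8 + 5 = 61 (decimal)
Compute 79 × 61 = 4819
4819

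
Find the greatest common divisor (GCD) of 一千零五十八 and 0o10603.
Convert 一千零五十八 (Chinese numeral) → 1×1000 + 5×10 + 8 = 1058 (decimal)
Convert 0o10603 (octal) → 1×4096 + 6×64 + 3 = 4483 (decimal)
Compute gcd(1058, 4483) = 1
1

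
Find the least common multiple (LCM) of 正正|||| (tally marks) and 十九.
Convert 正正|||| (tally marks) → 5 + 5 + 4 = 14 (decimal)
Convert 十九 (Chinese numeral) → 1×10 + 9 = 19 (decimal)
Compute lcm(14, 19) = 266
266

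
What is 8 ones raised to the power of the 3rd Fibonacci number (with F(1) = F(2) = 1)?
Convert 8 ones (place-value notation) → 8 (decimal)
Convert the 3rd Fibonacci number (with F(1) = F(2) = 1) (Fibonacci index) → 1, 1, 2 → 2 (decimal)
Compute 8 ^ 2 = 64
64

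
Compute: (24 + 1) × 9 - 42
Parentheses first: 24 + 1 = 25
Multiply: 25 × 9 = 225
Subtract: 225 - 42 = 183
183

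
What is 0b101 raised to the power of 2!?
Convert 0b101 (binary) → 4 + 1 = 5 (decimal)
Convert 2! (factorial) → 2 (decimal)
Compute 5 ^ 2 = 25
25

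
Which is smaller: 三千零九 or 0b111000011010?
Convert 三千零九 (Chinese numeral) → 3×1000 + 9 = 3009 (decimal)
Convert 0b111000011010 (binary) → 2048 + 1024 + 512 + 16 + 8 + 2 = 3610 (decimal)
Compare 3009 vs 3610: smaller = 3009
3009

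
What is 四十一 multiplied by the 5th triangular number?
Convert 四十一 (Chinese numeral) → 4×10 + 1 = 41 (decimal)
Convert the 5th triangular number (triangular index) → 5×6/2 = 15 (decimal)
Compute 41 × 15 = 615
615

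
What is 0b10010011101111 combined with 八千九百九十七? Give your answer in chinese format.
Convert 0b10010011101111 (binary) → 8192 + 1024 + 128 + 64 + 32 + 8 + 4 + 2 + 1 = 9455 (decimal)
Convert 八千九百九十七 (Chinese numeral) → 8×1000 + 9×100 + 9×10 + 7 = 8997 (decimal)
Compute 9455 + 8997 = 18452
Convert 18452 (decimal) → 18452 = 1×10000 + 8×1000 + 4×100 + 5×10 + 2 → 一万八千四百五十二 (Chinese numeral)
一万八千四百五十二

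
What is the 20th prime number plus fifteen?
The 20th prime number = 71
Convert fifteen (English words) → 15 (decimal)
Compute 71 + 15 = 86
86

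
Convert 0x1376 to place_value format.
Convert 0x1376 (hexadecimal) → 1×4096 + 3×256 + 7×16 + 6 = 4982 (decimal)
Convert 4982 (decimal) → 4982 = 4×1000 + 9×100 + 8×10 + 2 → 4 thousands, 9 hundreds, 8 tens, 2 ones (place-value notation)
4 thousands, 9 hundreds, 8 tens, 2 ones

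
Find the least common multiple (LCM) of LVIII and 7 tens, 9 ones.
Convert LVIII (Roman numeral) → 50 + 5 + 1 + 1 + 1 = 58 (decimal)
Convert 7 tens, 9 ones (place-value notation) → 7×10 + 9 = 79 (decimal)
Compute lcm(58, 79) = 4582
4582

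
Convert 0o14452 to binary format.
Convert 0o14452 (octal) → 1×4096 + 4×512 + 4×64 + 5×8 + 2 = 6442 (decimal)
Convert 6442 (decimal) → 6442 = 4096 + 2048 + 256 + 32 + 8 + 2 → 0b1100100101010 (binary)
0b1100100101010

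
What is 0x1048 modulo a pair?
Convert 0x1048 (hexadecimal) → 1×4096 + 4×16 + 8 = 4168 (decimal)
Convert a pair (colloquial) → 2 (decimal)
Compute 4168 mod 2 = 0
0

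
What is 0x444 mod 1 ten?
Convert 0x444 (hexadecimal) → 4×256 + 4×16 + 4 = 1092 (decimal)
Convert 1 ten (place-value notation) → 1×10 = 10 (decimal)
Compute 1092 mod 10 = 2
2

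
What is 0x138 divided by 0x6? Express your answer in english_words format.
Convert 0x138 (hexadecimal) → 1×256 + 3×16 + 8 = 312 (decimal)
Convert 0x6 (hexadecimal) → 6 (decimal)
Compute 312 ÷ 6 = 52
Convert 52 (decimal) → fifty-two (English words)
fifty-two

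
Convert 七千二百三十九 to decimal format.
Convert 七千二百三十九 (Chinese numeral) → 7×1000 + 2×100 + 3×10 + 9 = 7239 (decimal)
7239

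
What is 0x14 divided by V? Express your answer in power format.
Convert 0x14 (hexadecimal) → 1×16 + 4 = 20 (decimal)
Convert V (Roman numeral) → 5 (decimal)
Compute 20 ÷ 5 = 4
Convert 4 (decimal) → 2^2 (power)
2^2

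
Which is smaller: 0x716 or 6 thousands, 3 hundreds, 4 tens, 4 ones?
Convert 0x716 (hexadecimal) → 7×256 + 1×16 + 6 = 1814 (decimal)
Convert 6 thousands, 3 hundreds, 4 tens, 4 ones (place-value notation) → 6×1000 + 3×100 + 4×10 + 4 = 6344 (decimal)
Compare 1814 vs 6344: smaller = 1814
1814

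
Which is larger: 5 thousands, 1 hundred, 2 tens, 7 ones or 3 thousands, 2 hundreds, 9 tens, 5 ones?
Convert 5 thousands, 1 hundred, 2 tens, 7 ones (place-value notation) → 5×1000 + 1×100 + 2×10 + 7 = 5127 (decimal)
Convert 3 thousands, 2 hundreds, 9 tens, 5 ones (place-value notation) → 3×1000 + 2×100 + 9×10 + 5 = 3295 (decimal)
Compare 5127 vs 3295: larger = 5127
5127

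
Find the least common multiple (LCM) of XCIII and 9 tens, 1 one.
Convert XCIII (Roman numeral) → 90 + 1 + 1 + 1 = 93 (decimal)
Convert 9 tens, 1 one (place-value notation) → 9×10 + 1 = 91 (decimal)
Compute lcm(93, 91) = 8463
8463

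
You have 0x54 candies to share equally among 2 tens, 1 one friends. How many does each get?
Convert 0x54 (hexadecimal) → 5×16 + 4 = 84 (decimal)
Convert 2 tens, 1 one (place-value notation) → 2×10 + 1 = 21 (decimal)
Compute 84 ÷ 21 = 4
4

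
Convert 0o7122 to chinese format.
Convert 0o7122 (octal) → 7×512 + 1×64 + 2×8 + 2 = 3666 (decimal)
Convert 3666 (decimal) → 3666 = 3×1000 + 6×100 + 6×10 + 6 → 三千六百六十六 (Chinese numeral)
三千六百六十六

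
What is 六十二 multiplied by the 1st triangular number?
Convert 六十二 (Chinese numeral) → 6×10 + 2 = 62 (decimal)
Convert the 1st triangular number (triangular index) → 1×2/2 = 1 (decimal)
Compute 62 × 1 = 62
62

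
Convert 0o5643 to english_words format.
Convert 0o5643 (octal) → 5×512 + 6×64 + 4×8 + 3 = 2979 (decimal)
Convert 2979 (decimal) → 2979 = 2×1000 + 9×100 + 79 → two thousand nine hundred seventy-nine (English words)
two thousand nine hundred seventy-nine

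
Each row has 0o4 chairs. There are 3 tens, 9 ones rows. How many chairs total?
Convert 0o4 (octal) → 4 (decimal)
Convert 3 tens, 9 ones (place-value notation) → 3×10 + 9 = 39 (decimal)
Compute 4 × 39 = 156
156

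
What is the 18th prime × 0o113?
Convert the 18th prime (prime index) → 61 (decimal)
Convert 0o113 (octal) → 1×64 + 1×8 + 3 = 75 (decimal)
Compute 61 × 75 = 4575
4575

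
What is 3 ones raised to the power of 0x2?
Convert 3 ones (place-value notation) → 3 (decimal)
Convert 0x2 (hexadecimal) → 2 (decimal)
Compute 3 ^ 2 = 9
9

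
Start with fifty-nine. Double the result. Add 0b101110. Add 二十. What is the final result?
Convert fifty-nine (English words) → 59 (decimal)
Start: 59
59 × 2 = 118
Convert 0b101110 (binary) → 32 + 8 + 4 + 2 = 46 (decimal)
118 + 46 = 164
Convert 二十 (Chinese numeral) → 2×10 = 20 (decimal)
164 + 20 = 184
184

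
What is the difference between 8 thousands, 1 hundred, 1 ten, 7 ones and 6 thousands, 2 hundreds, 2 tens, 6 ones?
Convert 8 thousands, 1 hundred, 1 ten, 7 ones (place-value notation) → 8×1000 + 1×100 + 1×10 + 7 = 8117 (decimal)
Convert 6 thousands, 2 hundreds, 2 tens, 6 ones (place-value notation) → 6×1000 + 2×100 + 2×10 + 6 = 6226 (decimal)
Difference: |8117 - 6226| = 1891
1891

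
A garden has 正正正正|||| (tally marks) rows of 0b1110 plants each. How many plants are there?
Convert 0b1110 (binary) → 8 + 4 + 2 = 14 (decimal)
Convert 正正正正|||| (tally marks) → 5 + 5 + 5 + 5 + 4 = 24 (decimal)
Compute 14 × 24 = 336
336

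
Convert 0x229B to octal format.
Convert 0x229B (hexadecimal) → 2×4096 + 2×256 + 9×16 + 11 = 8859 (decimal)
Convert 8859 (decimal) → 8859 = 2×4096 + 1×512 + 2×64 + 3×8 + 3 → 0o21233 (octal)
0o21233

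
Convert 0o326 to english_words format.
Convert 0o326 (octal) → 3×64 + 2×8 + 6 = 214 (decimal)
Convert 214 (decimal) → 214 = 2×100 + 14 → two hundred fourteen (English words)
two hundred fourteen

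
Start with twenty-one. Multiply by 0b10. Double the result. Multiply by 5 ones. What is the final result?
Convert twenty-one (English words) → 21 (decimal)
Start: 21
Convert 0b10 (binary) → 2 (decimal)
21 × 2 = 42
42 × 2 = 84
Convert 5 ones (place-value notation) → 5 (decimal)
84 × 5 = 420
420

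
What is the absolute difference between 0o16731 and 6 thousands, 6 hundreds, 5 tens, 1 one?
Convert 0o16731 (octal) → 1×4096 + 6×512 + 7×64 + 3×8 + 1 = 7641 (decimal)
Convert 6 thousands, 6 hundreds, 5 tens, 1 one (place-value notation) → 6×1000 + 6×100 + 5×10 + 1 = 6651 (decimal)
Compute |7641 - 6651| = 990
990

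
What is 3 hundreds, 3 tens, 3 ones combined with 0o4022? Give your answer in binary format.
Convert 3 hundreds, 3 tens, 3 ones (place-value notation) → 3×100 + 3×10 + 3 = 333 (decimal)
Convert 0o4022 (octal) → 4×512 + 2×8 + 2 = 2066 (decimal)
Compute 333 + 2066 = 2399
Convert 2399 (decimal) → 2399 = 2048 + 256 + 64 + 16 + 8 + 4 + 2 + 1 → 0b100101011111 (binary)
0b100101011111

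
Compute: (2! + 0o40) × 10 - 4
Convert 2! (factorial) → 2 (decimal)
Convert 0o40 (octal) → 4×8 = 32 (decimal)
Expression in decimal: (2 + 32) × 10 - 4
Parentheses first: 2 + 32 = 34
Multiply: 34 × 10 = 340
Subtract: 340 - 4 = 336
336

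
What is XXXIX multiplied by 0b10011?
Convert XXXIX (Roman numeral) → 10 + 10 + 10 + 9 = 39 (decimal)
Convert 0b10011 (binary) → 16 + 2 + 1 = 19 (decimal)
Compute 39 × 19 = 741
741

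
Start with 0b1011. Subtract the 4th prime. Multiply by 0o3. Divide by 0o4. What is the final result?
Convert 0b1011 (binary) → 8 + 2 + 1 = 11 (decimal)
Start: 11
Convert the 4th prime (prime index) → 7 (decimal)
11 - 7 = 4
Convert 0o3 (octal) → 3 (decimal)
4 × 3 = 12
Convert 0o4 (octal) → 4 (decimal)
12 ÷ 4 = 3
3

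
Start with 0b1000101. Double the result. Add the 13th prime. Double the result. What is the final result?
Convert 0b1000101 (binary) → 64 + 4 + 1 = 69 (decimal)
Start: 69
69 × 2 = 138
Convert the 13th prime (prime index) → 41 (decimal)
138 + 41 = 179
179 × 2 = 358
358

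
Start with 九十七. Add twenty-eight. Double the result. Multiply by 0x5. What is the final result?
Convert 九十七 (Chinese numeral) → 9×10 + 7 = 97 (decimal)
Start: 97
Convert twenty-eight (English words) → 28 (decimal)
97 + 28 = 125
125 × 2 = 250
Convert 0x5 (hexadecimal) → 5 (decimal)
250 × 5 = 1250
1250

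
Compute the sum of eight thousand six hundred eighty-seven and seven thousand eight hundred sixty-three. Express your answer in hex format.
Convert eight thousand six hundred eighty-seven (English words) → 8×1000 + 6×100 + 87 = 8687 (decimal)
Convert seven thousand eight hundred sixty-three (English words) → 7×1000 + 8×100 + 63 = 7863 (decimal)
Compute 8687 + 7863 = 16550
Convert 16550 (decimal) → 16550 = 4×4096 + 10×16 + 6 → 0x40A6 (hexadecimal)
0x40A6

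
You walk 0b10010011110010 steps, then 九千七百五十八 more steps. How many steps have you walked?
Convert 0b10010011110010 (binary) → 8192 + 1024 + 128 + 64 + 32 + 16 + 2 = 9458 (decimal)
Convert 九千七百五十八 (Chinese numeral) → 9×1000 + 7×100 + 5×10 + 8 = 9758 (decimal)
Compute 9458 + 9758 = 19216
19216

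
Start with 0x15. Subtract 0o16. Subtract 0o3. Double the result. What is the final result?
Convert 0x15 (hexadecimal) → 1×16 + 5 = 21 (decimal)
Start: 21
Convert 0o16 (octal) → 1×8 + 6 = 14 (decimal)
21 - 14 = 7
Convert 0o3 (octal) → 3 (decimal)
7 - 3 = 4
4 × 2 = 8
8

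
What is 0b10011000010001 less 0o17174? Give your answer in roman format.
Convert 0b10011000010001 (binary) → 8192 + 1024 + 512 + 16 + 1 = 9745 (decimal)
Convert 0o17174 (octal) → 1×4096 + 7×512 + 1×64 + 7×8 + 4 = 7804 (decimal)
Compute 9745 - 7804 = 1941
Convert 1941 (decimal) → 1941 = 1000 + 900 + 40 + 1 → MCMXLI (Roman numeral)
MCMXLI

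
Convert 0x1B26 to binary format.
Convert 0x1B26 (hexadecimal) → 1×4096 + 11×256 + 2×16 + 6 = 6950 (decimal)
Convert 6950 (decimal) → 6950 = 4096 + 2048 + 512 + 256 + 32 + 4 + 2 → 0b1101100100110 (binary)
0b1101100100110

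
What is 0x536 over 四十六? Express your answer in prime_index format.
Convert 0x536 (hexadecimal) → 5×256 + 3×16 + 6 = 1334 (decimal)
Convert 四十六 (Chinese numeral) → 4×10 + 6 = 46 (decimal)
Compute 1334 ÷ 46 = 29
Convert 29 (decimal) → the 10th prime (prime index)
the 10th prime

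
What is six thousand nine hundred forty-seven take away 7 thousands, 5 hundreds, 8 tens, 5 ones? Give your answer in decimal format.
Convert six thousand nine hundred forty-seven (English words) → 6×1000 + 9×100 + 47 = 6947 (decimal)
Convert 7 thousands, 5 hundreds, 8 tens, 5 ones (place-value notation) → 7×1000 + 5×100 + 8×10 + 5 = 7585 (decimal)
Compute 6947 - 7585 = -638
-638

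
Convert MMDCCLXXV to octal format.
Convert MMDCCLXXV (Roman numeral) → 1000 + 1000 + 500 + 100 + 100 + 50 + 10 + 10 + 5 = 2775 (decimal)
Convert 2775 (decimal) → 2775 = 5×512 + 3×64 + 2×8 + 7 → 0o5327 (octal)
0o5327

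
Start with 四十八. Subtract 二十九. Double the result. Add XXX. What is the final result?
Convert 四十八 (Chinese numeral) → 4×10 + 8 = 48 (decimal)
Start: 48
Convert 二十九 (Chinese numeral) → 2×10 + 9 = 29 (decimal)
48 - 29 = 19
19 × 2 = 38
Convert XXX (Roman numeral) → 10 + 10 + 10 = 30 (decimal)
38 + 30 = 68
68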